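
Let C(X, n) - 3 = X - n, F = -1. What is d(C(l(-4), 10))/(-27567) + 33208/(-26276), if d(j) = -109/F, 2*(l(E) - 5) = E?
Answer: -229577255/181087623 ≈ -1.2678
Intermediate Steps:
l(E) = 5 + E/2
C(X, n) = 3 + X - n (C(X, n) = 3 + (X - n) = 3 + X - n)
d(j) = 109 (d(j) = -109/(-1) = -109*(-1) = 109)
d(C(l(-4), 10))/(-27567) + 33208/(-26276) = 109/(-27567) + 33208/(-26276) = 109*(-1/27567) + 33208*(-1/26276) = -109/27567 - 8302/6569 = -229577255/181087623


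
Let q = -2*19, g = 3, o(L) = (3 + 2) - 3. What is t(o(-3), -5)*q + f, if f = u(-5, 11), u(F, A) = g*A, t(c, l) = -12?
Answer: 489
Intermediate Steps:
o(L) = 2 (o(L) = 5 - 3 = 2)
q = -38
u(F, A) = 3*A
f = 33 (f = 3*11 = 33)
t(o(-3), -5)*q + f = -12*(-38) + 33 = 456 + 33 = 489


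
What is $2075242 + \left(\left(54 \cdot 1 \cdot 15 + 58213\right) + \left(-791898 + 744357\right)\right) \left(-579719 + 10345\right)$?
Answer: $-6535477026$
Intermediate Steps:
$2075242 + \left(\left(54 \cdot 1 \cdot 15 + 58213\right) + \left(-791898 + 744357\right)\right) \left(-579719 + 10345\right) = 2075242 + \left(\left(54 \cdot 15 + 58213\right) - 47541\right) \left(-569374\right) = 2075242 + \left(\left(810 + 58213\right) - 47541\right) \left(-569374\right) = 2075242 + \left(59023 - 47541\right) \left(-569374\right) = 2075242 + 11482 \left(-569374\right) = 2075242 - 6537552268 = -6535477026$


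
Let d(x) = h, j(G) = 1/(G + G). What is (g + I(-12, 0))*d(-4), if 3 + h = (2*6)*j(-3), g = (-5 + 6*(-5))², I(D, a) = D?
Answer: -6065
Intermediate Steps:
g = 1225 (g = (-5 - 30)² = (-35)² = 1225)
j(G) = 1/(2*G)
h = -5 (h = -3 + (2*6)*((½)/(-3)) = -3 + 12*((½)*(-⅓)) = -3 + 12*(-⅙) = -3 - 2 = -5)
d(x) = -5
(g + I(-12, 0))*d(-4) = (1225 - 12)*(-5) = 1213*(-5) = -6065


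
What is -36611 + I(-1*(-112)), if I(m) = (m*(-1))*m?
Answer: -49155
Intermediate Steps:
I(m) = -m² (I(m) = (-m)*m = -m²)
-36611 + I(-1*(-112)) = -36611 - (-1*(-112))² = -36611 - 1*112² = -36611 - 1*12544 = -36611 - 12544 = -49155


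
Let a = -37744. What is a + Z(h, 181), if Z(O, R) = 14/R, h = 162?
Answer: -6831650/181 ≈ -37744.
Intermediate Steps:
a + Z(h, 181) = -37744 + 14/181 = -6831650/181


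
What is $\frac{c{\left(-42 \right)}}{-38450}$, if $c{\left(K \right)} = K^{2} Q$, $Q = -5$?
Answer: $\frac{882}{3845} \approx 0.22939$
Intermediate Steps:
$c{\left(K \right)} = - 5 K^{2}$ ($c{\left(K \right)} = K^{2} \left(-5\right) = - 5 K^{2}$)
$\frac{c{\left(-42 \right)}}{-38450} = \frac{\left(-5\right) \left(-42\right)^{2}}{-38450} = \left(-5\right) 1764 \left(- \frac{1}{38450}\right) = \left(-8820\right) \left(- \frac{1}{38450}\right) = \frac{882}{3845}$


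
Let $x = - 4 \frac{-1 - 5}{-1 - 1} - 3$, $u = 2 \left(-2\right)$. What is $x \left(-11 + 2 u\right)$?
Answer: $285$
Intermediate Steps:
$u = -4$
$x = -15$ ($x = - 4 \left(- \frac{6}{-2}\right) - 3 = - 4 \left(\left(-6\right) \left(- \frac{1}{2}\right)\right) - 3 = \left(-4\right) 3 - 3 = -12 - 3 = -15$)
$x \left(-11 + 2 u\right) = - 15 \left(-11 + 2 \left(-4\right)\right) = - 15 \left(-11 - 8\right) = \left(-15\right) \left(-19\right) = 285$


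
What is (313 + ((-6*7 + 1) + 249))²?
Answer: 271441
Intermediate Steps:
(313 + ((-6*7 + 1) + 249))² = (313 + ((-42 + 1) + 249))² = (313 + (-41 + 249))² = (313 + 208)² = 521² = 271441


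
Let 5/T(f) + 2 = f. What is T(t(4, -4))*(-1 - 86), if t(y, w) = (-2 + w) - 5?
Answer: 435/13 ≈ 33.462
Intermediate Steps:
t(y, w) = -7 + w
T(f) = 5/(-2 + f)
T(t(4, -4))*(-1 - 86) = (5/(-2 + (-7 - 4)))*(-1 - 86) = (5/(-2 - 11))*(-87) = (5/(-13))*(-87) = (5*(-1/13))*(-87) = -5/13*(-87) = 435/13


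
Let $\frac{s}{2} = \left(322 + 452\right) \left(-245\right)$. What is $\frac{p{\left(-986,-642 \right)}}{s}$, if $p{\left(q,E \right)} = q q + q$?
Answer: $- \frac{97121}{37926} \approx -2.5608$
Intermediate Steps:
$p{\left(q,E \right)} = q + q^{2}$ ($p{\left(q,E \right)} = q^{2} + q = q + q^{2}$)
$s = -379260$ ($s = 2 \left(322 + 452\right) \left(-245\right) = 2 \cdot 774 \left(-245\right) = 2 \left(-189630\right) = -379260$)
$\frac{p{\left(-986,-642 \right)}}{s} = \frac{\left(-986\right) \left(1 - 986\right)}{-379260} = \left(-986\right) \left(-985\right) \left(- \frac{1}{379260}\right) = 971210 \left(- \frac{1}{379260}\right) = - \frac{97121}{37926}$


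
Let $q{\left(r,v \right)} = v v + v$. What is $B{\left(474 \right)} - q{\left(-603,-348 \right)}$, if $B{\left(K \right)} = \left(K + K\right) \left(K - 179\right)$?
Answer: $158904$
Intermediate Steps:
$q{\left(r,v \right)} = v + v^{2}$ ($q{\left(r,v \right)} = v^{2} + v = v + v^{2}$)
$B{\left(K \right)} = 2 K \left(-179 + K\right)$
$B{\left(474 \right)} - q{\left(-603,-348 \right)} = 2 \cdot 474 \left(-179 + 474\right) - - 348 \left(1 - 348\right) = 2 \cdot 474 \cdot 295 - \left(-348\right) \left(-347\right) = 279660 - 120756 = 158904$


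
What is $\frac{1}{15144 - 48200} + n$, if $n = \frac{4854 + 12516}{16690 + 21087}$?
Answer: $\frac{574144943}{1248756512} \approx 0.45977$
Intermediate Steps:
$n = \frac{17370}{37777} \approx 0.4598$
$\frac{1}{15144 - 48200} + n = \frac{1}{15144 - 48200} + \frac{17370}{37777} = \frac{1}{-33056} + \frac{17370}{37777} = - \frac{1}{33056} + \frac{17370}{37777} = \frac{574144943}{1248756512}$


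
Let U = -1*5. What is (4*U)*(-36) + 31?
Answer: 751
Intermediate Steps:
U = -5
(4*U)*(-36) + 31 = (4*(-5))*(-36) + 31 = -20*(-36) + 31 = 720 + 31 = 751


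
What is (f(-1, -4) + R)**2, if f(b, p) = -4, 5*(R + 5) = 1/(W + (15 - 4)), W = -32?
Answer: 894916/11025 ≈ 81.172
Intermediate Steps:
R = -526/105 (R = -5 + 1/(5*(-32 + (15 - 4))) = -5 + 1/(5*(-32 + 11)) = -5 + (1/5)/(-21) = -5 + (1/5)*(-1/21) = -5 - 1/105 = -526/105 ≈ -5.0095)
(f(-1, -4) + R)**2 = (-4 - 526/105)**2 = (-946/105)**2 = 894916/11025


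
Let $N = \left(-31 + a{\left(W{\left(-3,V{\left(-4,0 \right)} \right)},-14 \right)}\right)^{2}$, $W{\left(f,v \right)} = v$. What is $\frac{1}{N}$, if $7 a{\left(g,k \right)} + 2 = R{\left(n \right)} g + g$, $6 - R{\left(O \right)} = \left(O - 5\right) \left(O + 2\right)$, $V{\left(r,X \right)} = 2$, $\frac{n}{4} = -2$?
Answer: $\frac{49}{130321} \approx 0.00037599$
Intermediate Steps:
$n = -8$ ($n = 4 \left(-2\right) = -8$)
$R{\left(O \right)} = 6 - \left(-5 + O\right) \left(2 + O\right)$ ($R{\left(O \right)} = 6 - \left(O - 5\right) \left(O + 2\right) = 6 - \left(-5 + O\right) \left(2 + O\right)$)
$a{\left(g,k \right)} = - \frac{2}{7} - \frac{71 g}{7}$ ($a{\left(g,k \right)} = - \frac{2}{7} + \frac{\left(16 - \left(-8\right)^{2} + 3 \left(-8\right)\right) g + g}{7} = - \frac{2}{7} + \frac{\left(16 - 64 - 24\right) g + g}{7} = - \frac{2}{7} + \frac{- 72 g + g}{7} = - \frac{2}{7} + \frac{\left(-71\right) g}{7} = - \frac{2}{7} - \frac{71 g}{7}$)
$N = \frac{130321}{49}$ ($N = \left(-31 - \frac{144}{7}\right)^{2} = \left(- \frac{361}{7}\right)^{2} = \frac{130321}{49} \approx 2659.6$)
$\frac{1}{N} = \frac{1}{\frac{130321}{49}} = \frac{49}{130321}$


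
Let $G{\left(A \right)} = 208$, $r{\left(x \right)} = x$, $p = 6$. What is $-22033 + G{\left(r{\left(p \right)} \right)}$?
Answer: $-21825$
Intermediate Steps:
$-22033 + G{\left(r{\left(p \right)} \right)} = -22033 + 208 = -21825$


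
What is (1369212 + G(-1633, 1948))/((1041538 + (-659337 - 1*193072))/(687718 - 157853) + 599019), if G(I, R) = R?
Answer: 181632423350/79349847891 ≈ 2.2890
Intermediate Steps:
(1369212 + G(-1633, 1948))/((1041538 + (-659337 - 1*193072))/(687718 - 157853) + 599019) = (1369212 + 1948)/((1041538 + (-659337 - 1*193072))/(687718 - 157853) + 599019) = 1371160/((1041538 + (-659337 - 193072))/529865 + 599019) = 1371160/((1041538 - 852409)*(1/529865) + 599019) = 1371160/(189129*(1/529865) + 599019) = 1371160/(189129/529865 + 599019) = 1371160/(317399391564/529865) = 1371160*(529865/317399391564) = 181632423350/79349847891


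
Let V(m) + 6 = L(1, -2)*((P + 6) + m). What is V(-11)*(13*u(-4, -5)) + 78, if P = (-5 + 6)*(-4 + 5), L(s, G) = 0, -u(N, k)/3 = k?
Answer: -1092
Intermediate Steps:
u(N, k) = -3*k
P = 1 (P = 1*1 = 1)
V(m) = -6 (V(m) = -6 + 0*((1 + 6) + m) = -6 + 0*(7 + m) = -6 + 0 = -6)
V(-11)*(13*u(-4, -5)) + 78 = -78*(-3*(-5)) + 78 = -78*15 + 78 = -6*195 + 78 = -1170 + 78 = -1092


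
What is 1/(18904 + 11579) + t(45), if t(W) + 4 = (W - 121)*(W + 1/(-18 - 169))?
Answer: -19515582209/5700321 ≈ -3423.6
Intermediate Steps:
t(W) = -4 + (-121 + W)*(-1/187 + W) (t(W) = -4 + (W - 121)*(W + 1/(-18 - 169)) = -4 + (-121 + W)*(W + 1/(-187)) = -4 + (-121 + W)*(W - 1/187) = -4 + (-121 + W)*(-1/187 + W))
1/(18904 + 11579) + t(45) = 1/(18904 + 11579) + (-57/17 + 45² - 22628/187*45) = 1/30483 + (-57/17 + 2025 - 1018260/187) = 1/30483 - 640212/187 = -19515582209/5700321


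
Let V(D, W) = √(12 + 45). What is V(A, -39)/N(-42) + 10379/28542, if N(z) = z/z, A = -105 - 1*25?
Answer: 10379/28542 + √57 ≈ 7.9135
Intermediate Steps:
A = -130 (A = -105 - 25 = -130)
V(D, W) = √57
N(z) = 1
V(A, -39)/N(-42) + 10379/28542 = √57/1 + 10379/28542 = √57*1 + 10379*(1/28542) = √57 + 10379/28542 = 10379/28542 + √57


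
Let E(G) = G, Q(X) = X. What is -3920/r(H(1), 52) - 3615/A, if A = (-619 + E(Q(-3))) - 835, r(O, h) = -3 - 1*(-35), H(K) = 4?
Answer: -349735/2914 ≈ -120.02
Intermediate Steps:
r(O, h) = 32 (r(O, h) = -3 + 35 = 32)
A = -1457 (A = (-619 - 3) - 835 = -622 - 835 = -1457)
-3920/r(H(1), 52) - 3615/A = -3920/32 - 3615/(-1457) = -3920*1/32 - 3615*(-1/1457) = -245/2 + 3615/1457 = -349735/2914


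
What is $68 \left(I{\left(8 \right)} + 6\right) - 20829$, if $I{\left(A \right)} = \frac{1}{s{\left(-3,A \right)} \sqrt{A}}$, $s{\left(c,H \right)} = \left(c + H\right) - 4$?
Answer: $-20421 + 17 \sqrt{2} \approx -20397.0$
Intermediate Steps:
$s{\left(c,H \right)} = -4 + H + c$ ($s{\left(c,H \right)} = \left(H + c\right) - 4 = -4 + H + c$)
$I{\left(A \right)} = \frac{1}{\sqrt{A} \left(-7 + A\right)}$ ($I{\left(A \right)} = \frac{1}{\left(-4 + A - 3\right) \sqrt{A}} = \frac{1}{\left(-7 + A\right) \sqrt{A}} = \frac{1}{\sqrt{A} \left(-7 + A\right)}$)
$68 \left(I{\left(8 \right)} + 6\right) - 20829 = 68 \left(\frac{1}{2 \sqrt{2} \left(-7 + 8\right)} + 6\right) - 20829 = 68 \left(\frac{\frac{1}{4} \sqrt{2}}{1} + 6\right) - 20829 = 68 \left(\frac{\sqrt{2}}{4} \cdot 1 + 6\right) - 20829 = 68 \left(\frac{\sqrt{2}}{4} + 6\right) - 20829 = 68 \left(6 + \frac{\sqrt{2}}{4}\right) - 20829 = \left(408 + 17 \sqrt{2}\right) - 20829 = -20421 + 17 \sqrt{2}$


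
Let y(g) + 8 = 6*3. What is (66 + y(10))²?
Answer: 5776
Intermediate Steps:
y(g) = 10 (y(g) = -8 + 6*3 = -8 + 18 = 10)
(66 + y(10))² = (66 + 10)² = 76² = 5776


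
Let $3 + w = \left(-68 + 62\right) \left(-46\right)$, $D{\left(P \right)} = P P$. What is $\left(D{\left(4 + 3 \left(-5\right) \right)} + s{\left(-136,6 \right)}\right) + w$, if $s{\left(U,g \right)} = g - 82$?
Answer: $318$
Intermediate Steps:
$D{\left(P \right)} = P^{2}$
$w = 273$ ($w = -3 + \left(-68 + 62\right) \left(-46\right) = -3 - -276 = -3 + 276 = 273$)
$s{\left(U,g \right)} = -82 + g$
$\left(D{\left(4 + 3 \left(-5\right) \right)} + s{\left(-136,6 \right)}\right) + w = \left(\left(4 + 3 \left(-5\right)\right)^{2} + \left(-82 + 6\right)\right) + 273 = \left(\left(4 - 15\right)^{2} - 76\right) + 273 = \left(\left(-11\right)^{2} - 76\right) + 273 = \left(121 - 76\right) + 273 = 45 + 273 = 318$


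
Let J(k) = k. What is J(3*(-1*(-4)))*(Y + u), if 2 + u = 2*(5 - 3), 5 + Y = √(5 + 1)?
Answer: -36 + 12*√6 ≈ -6.6061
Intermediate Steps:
Y = -5 + √6 (Y = -5 + √(5 + 1) = -5 + √6 ≈ -2.5505)
u = 2 (u = -2 + 2*(5 - 3) = -2 + 2*2 = -2 + 4 = 2)
J(3*(-1*(-4)))*(Y + u) = (3*(-1*(-4)))*((-5 + √6) + 2) = (3*4)*(-3 + √6) = 12*(-3 + √6) = -36 + 12*√6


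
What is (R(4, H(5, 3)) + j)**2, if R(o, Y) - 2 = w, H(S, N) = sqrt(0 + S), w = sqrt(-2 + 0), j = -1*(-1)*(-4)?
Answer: (2 - I*sqrt(2))**2 ≈ 2.0 - 5.6569*I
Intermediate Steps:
j = -4 (j = 1*(-4) = -4)
w = I*sqrt(2) (w = sqrt(-2) = I*sqrt(2) ≈ 1.4142*I)
H(S, N) = sqrt(S)
R(o, Y) = 2 + I*sqrt(2)
(R(4, H(5, 3)) + j)**2 = ((2 + I*sqrt(2)) - 4)**2 = (-2 + I*sqrt(2))**2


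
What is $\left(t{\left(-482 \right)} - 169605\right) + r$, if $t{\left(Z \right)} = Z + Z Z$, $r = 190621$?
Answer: $252858$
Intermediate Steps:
$t{\left(Z \right)} = Z + Z^{2}$
$\left(t{\left(-482 \right)} - 169605\right) + r = \left(- 482 \left(1 - 482\right) - 169605\right) + 190621 = \left(\left(-482\right) \left(-481\right) - 169605\right) + 190621 = \left(231842 - 169605\right) + 190621 = 62237 + 190621 = 252858$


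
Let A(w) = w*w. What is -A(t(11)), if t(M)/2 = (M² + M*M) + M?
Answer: -256036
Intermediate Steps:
t(M) = 2*M + 4*M² (t(M) = 2*((M² + M*M) + M) = 2*((M² + M²) + M) = 2*(2*M² + M) = 2*(M + 2*M²) = 2*M + 4*M²)
A(w) = w²
-A(t(11)) = -(2*11*(1 + 2*11))² = -(2*11*(1 + 22))² = -(2*11*23)² = -1*506² = -1*256036 = -256036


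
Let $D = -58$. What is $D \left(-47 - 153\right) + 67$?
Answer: $11667$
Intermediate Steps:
$D \left(-47 - 153\right) + 67 = - 58 \left(-47 - 153\right) + 67 = \left(-58\right) \left(-200\right) + 67 = 11600 + 67 = 11667$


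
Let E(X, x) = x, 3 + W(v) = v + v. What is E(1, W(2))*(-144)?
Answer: -144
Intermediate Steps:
W(v) = -3 + 2*v (W(v) = -3 + (v + v) = -3 + 2*v)
E(1, W(2))*(-144) = (-3 + 2*2)*(-144) = (-3 + 4)*(-144) = 1*(-144) = -144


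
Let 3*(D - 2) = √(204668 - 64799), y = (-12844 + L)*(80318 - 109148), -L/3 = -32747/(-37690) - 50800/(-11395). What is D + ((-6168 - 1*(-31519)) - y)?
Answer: -3184386158043654/8589551 + √15541 ≈ -3.7073e+8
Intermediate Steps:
L = -1372682439/85895510 (L = -3*(-32747/(-37690) - 50800/(-11395)) = -3*(-32747*(-1/37690) - 50800*(-1/11395)) = -3*(32747/37690 + 10160/2279) = -3*457560813/85895510 = -1372682439/85895510 ≈ -15.981)
y = 3184603928930157/8589551 (y = (-12844 - 1372682439/85895510)*(80318 - 109148) = -1104614612879/85895510*(-28830) = 3184603928930157/8589551 ≈ 3.7075e+8)
D = 2 + √15541 (D = 2 + √(204668 - 64799)/3 = 2 + √139869/3 = 2 + (3*√15541)/3 = 2 + √15541 ≈ 126.66)
D + ((-6168 - 1*(-31519)) - y) = (2 + √15541) + ((-6168 - 1*(-31519)) - 1*3184603928930157/8589551) = (2 + √15541) + ((-6168 + 31519) - 3184603928930157/8589551) = (2 + √15541) + (25351 - 3184603928930157/8589551) = (2 + √15541) - 3184386175222756/8589551 = -3184386158043654/8589551 + √15541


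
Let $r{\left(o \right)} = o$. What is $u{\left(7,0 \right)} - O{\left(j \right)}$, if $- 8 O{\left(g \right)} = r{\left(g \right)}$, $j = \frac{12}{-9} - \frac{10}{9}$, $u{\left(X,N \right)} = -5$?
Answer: $- \frac{191}{36} \approx -5.3056$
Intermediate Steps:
$j = - \frac{22}{9}$ ($j = 12 \left(- \frac{1}{9}\right) - \frac{10}{9} = - \frac{4}{3} - \frac{10}{9} = - \frac{22}{9} \approx -2.4444$)
$O{\left(g \right)} = - \frac{g}{8}$
$u{\left(7,0 \right)} - O{\left(j \right)} = -5 - \left(- \frac{1}{8}\right) \left(- \frac{22}{9}\right) = -5 - \frac{11}{36} = - \frac{191}{36}$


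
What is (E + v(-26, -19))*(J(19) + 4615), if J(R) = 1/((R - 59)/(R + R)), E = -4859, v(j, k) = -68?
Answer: -454668487/20 ≈ -2.2733e+7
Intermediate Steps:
J(R) = 2*R/(-59 + R) (J(R) = 1/((-59 + R)/((2*R))) = 1/((-59 + R)*(1/(2*R))) = 1/((-59 + R)/(2*R)) = 2*R/(-59 + R))
(E + v(-26, -19))*(J(19) + 4615) = (-4859 - 68)*(2*19/(-59 + 19) + 4615) = -4927*(2*19/(-40) + 4615) = -4927*(2*19*(-1/40) + 4615) = -4927*(-19/20 + 4615) = -4927*92281/20 = -454668487/20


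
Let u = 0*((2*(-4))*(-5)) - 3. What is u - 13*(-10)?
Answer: 127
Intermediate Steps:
u = -3 (u = 0*(-8*(-5)) - 3 = 0*40 - 3 = 0 - 3 = -3)
u - 13*(-10) = -3 - 13*(-10) = -3 + 130 = 127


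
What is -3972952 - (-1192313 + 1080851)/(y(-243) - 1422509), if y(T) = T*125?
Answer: -2886119252515/726442 ≈ -3.9730e+6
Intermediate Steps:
y(T) = 125*T
-3972952 - (-1192313 + 1080851)/(y(-243) - 1422509) = -3972952 - (-1192313 + 1080851)/(125*(-243) - 1422509) = -3972952 - (-111462)/(-30375 - 1422509) = -3972952 - (-111462)/(-1452884) = -3972952 - (-111462)*(-1)/1452884 = -3972952 - 1*55731/726442 = -3972952 - 55731/726442 = -2886119252515/726442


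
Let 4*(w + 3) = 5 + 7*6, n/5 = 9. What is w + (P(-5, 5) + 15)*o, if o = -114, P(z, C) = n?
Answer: -27325/4 ≈ -6831.3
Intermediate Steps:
n = 45 (n = 5*9 = 45)
P(z, C) = 45
w = 35/4 (w = -3 + (5 + 7*6)/4 = -3 + (5 + 42)/4 = -3 + (¼)*47 = -3 + 47/4 = 35/4 ≈ 8.7500)
w + (P(-5, 5) + 15)*o = 35/4 + (45 + 15)*(-114) = 35/4 + 60*(-114) = 35/4 - 6840 = -27325/4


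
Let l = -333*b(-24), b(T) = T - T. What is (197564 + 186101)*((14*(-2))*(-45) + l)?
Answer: 483417900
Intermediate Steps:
b(T) = 0
l = 0 (l = -333*0 = 0)
(197564 + 186101)*((14*(-2))*(-45) + l) = (197564 + 186101)*((14*(-2))*(-45) + 0) = 383665*(-28*(-45) + 0) = 383665*(1260 + 0) = 383665*1260 = 483417900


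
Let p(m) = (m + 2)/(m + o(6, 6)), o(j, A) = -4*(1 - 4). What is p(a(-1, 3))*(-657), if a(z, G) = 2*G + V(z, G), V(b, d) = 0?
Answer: -292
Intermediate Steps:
o(j, A) = 12 (o(j, A) = -4*(-3) = 12)
a(z, G) = 2*G (a(z, G) = 2*G + 0 = 2*G)
p(m) = (2 + m)/(12 + m) (p(m) = (m + 2)/(m + 12) = (2 + m)/(12 + m))
p(a(-1, 3))*(-657) = ((2 + 2*3)/(12 + 2*3))*(-657) = ((2 + 6)/(12 + 6))*(-657) = (8/18)*(-657) = ((1/18)*8)*(-657) = (4/9)*(-657) = -292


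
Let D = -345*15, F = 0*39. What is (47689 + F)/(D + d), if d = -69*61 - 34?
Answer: -47689/9418 ≈ -5.0636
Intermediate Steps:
F = 0
d = -4243 (d = -4209 - 34 = -4243)
D = -5175
(47689 + F)/(D + d) = (47689 + 0)/(-5175 - 4243) = 47689/(-9418) = 47689*(-1/9418) = -47689/9418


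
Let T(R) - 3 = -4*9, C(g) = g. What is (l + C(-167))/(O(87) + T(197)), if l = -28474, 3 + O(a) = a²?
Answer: -9547/2511 ≈ -3.8021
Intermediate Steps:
O(a) = -3 + a²
T(R) = -33 (T(R) = 3 - 4*9 = 3 - 36 = -33)
(l + C(-167))/(O(87) + T(197)) = (-28474 - 167)/((-3 + 87²) - 33) = -28641/((-3 + 7569) - 33) = -28641/(7566 - 33) = -28641/7533 = -28641*1/7533 = -9547/2511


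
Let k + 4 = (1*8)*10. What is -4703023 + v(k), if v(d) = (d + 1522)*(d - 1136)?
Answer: -6396903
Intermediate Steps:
k = 76 (k = -4 + (1*8)*10 = -4 + 8*10 = -4 + 80 = 76)
v(d) = (-1136 + d)*(1522 + d) (v(d) = (1522 + d)*(-1136 + d) = (-1136 + d)*(1522 + d))
-4703023 + v(k) = -4703023 + (-1728992 + 76**2 + 386*76) = -4703023 + (-1728992 + 5776 + 29336) = -4703023 - 1693880 = -6396903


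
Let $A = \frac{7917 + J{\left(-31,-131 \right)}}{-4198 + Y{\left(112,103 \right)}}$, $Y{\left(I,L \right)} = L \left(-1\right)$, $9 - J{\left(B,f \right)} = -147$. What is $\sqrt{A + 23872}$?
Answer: $\frac{\sqrt{834714331}}{187} \approx 154.5$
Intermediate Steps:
$J{\left(B,f \right)} = 156$ ($J{\left(B,f \right)} = 9 - -147 = 9 + 147 = 156$)
$Y{\left(I,L \right)} = - L$
$A = - \frac{351}{187}$ ($A = \frac{7917 + 156}{-4198 - 103} = \frac{8073}{-4198 - 103} = \frac{8073}{-4301} = 8073 \left(- \frac{1}{4301}\right) = - \frac{351}{187} \approx -1.877$)
$\sqrt{A + 23872} = \sqrt{- \frac{351}{187} + 23872} = \sqrt{\frac{4463713}{187}} = \frac{\sqrt{834714331}}{187}$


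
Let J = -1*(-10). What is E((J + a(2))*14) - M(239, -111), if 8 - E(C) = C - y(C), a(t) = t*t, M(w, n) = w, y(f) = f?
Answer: -231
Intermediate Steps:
J = 10
a(t) = t**2
E(C) = 8 (E(C) = 8 - (C - C) = 8 - 1*0 = 8 + 0 = 8)
E((J + a(2))*14) - M(239, -111) = 8 - 1*239 = 8 - 239 = -231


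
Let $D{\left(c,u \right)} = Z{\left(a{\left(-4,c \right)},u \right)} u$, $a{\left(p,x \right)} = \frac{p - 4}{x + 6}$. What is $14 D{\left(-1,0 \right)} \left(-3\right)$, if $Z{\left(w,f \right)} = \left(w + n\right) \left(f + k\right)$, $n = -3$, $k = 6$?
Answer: $0$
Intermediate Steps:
$a{\left(p,x \right)} = \frac{-4 + p}{6 + x}$
$Z{\left(w,f \right)} = \left(-3 + w\right) \left(6 + f\right)$ ($Z{\left(w,f \right)} = \left(w - 3\right) \left(f + 6\right) = \left(-3 + w\right) \left(6 + f\right)$)
$D{\left(c,u \right)} = u \left(-18 - \frac{48}{6 + c} - 3 u - \frac{8 u}{6 + c}\right)$ ($D{\left(c,u \right)} = \left(-18 - 3 u + 6 \frac{-4 - 4}{6 + c} + u \frac{-4 - 4}{6 + c}\right) u = \left(-18 - 3 u + 6 \frac{1}{6 + c} \left(-8\right) + u \frac{1}{6 + c} \left(-8\right)\right) u = \left(-18 - 3 u + 6 \left(- \frac{8}{6 + c}\right) + u \left(- \frac{8}{6 + c}\right)\right) u = \left(-18 - 3 u - \frac{48}{6 + c} - \frac{8 u}{6 + c}\right) u = \left(-18 - \frac{48}{6 + c} - 3 u - \frac{8 u}{6 + c}\right) u = u \left(-18 - \frac{48}{6 + c} - 3 u - \frac{8 u}{6 + c}\right)$)
$14 D{\left(-1,0 \right)} \left(-3\right) = 14 \left(\left(-1\right) 0 \frac{1}{6 - 1} \left(48 + 8 \cdot 0 + 3 \left(6 - 1\right) \left(6 + 0\right)\right)\right) \left(-3\right) = 14 \left(\left(-1\right) 0 \cdot \frac{1}{5} \left(48 + 0 + 3 \cdot 5 \cdot 6\right)\right) \left(-3\right) = 14 \left(\left(-1\right) 0 \cdot \frac{1}{5} \left(48 + 0 + 90\right)\right) \left(-3\right) = 14 \left(\left(-1\right) 0 \cdot \frac{1}{5} \cdot 138\right) \left(-3\right) = 14 \cdot 0 \left(-3\right) = 0 \left(-3\right) = 0$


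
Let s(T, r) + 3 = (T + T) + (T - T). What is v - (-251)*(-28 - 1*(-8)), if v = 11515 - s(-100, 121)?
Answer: 6698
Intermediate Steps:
s(T, r) = -3 + 2*T (s(T, r) = -3 + ((T + T) + (T - T)) = -3 + (2*T + 0) = -3 + 2*T)
v = 11718 (v = 11515 - (-3 + 2*(-100)) = 11515 - (-3 - 200) = 11515 - 1*(-203) = 11515 + 203 = 11718)
v - (-251)*(-28 - 1*(-8)) = 11718 - (-251)*(-28 - 1*(-8)) = 11718 - (-251)*(-28 + 8) = 11718 - (-251)*(-20) = 11718 - 1*5020 = 11718 - 5020 = 6698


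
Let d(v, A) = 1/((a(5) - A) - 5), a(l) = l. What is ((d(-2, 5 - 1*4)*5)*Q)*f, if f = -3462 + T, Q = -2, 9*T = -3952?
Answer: -351100/9 ≈ -39011.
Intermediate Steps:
T = -3952/9 (T = (⅑)*(-3952) = -3952/9 ≈ -439.11)
d(v, A) = -1/A (d(v, A) = 1/((5 - A) - 5) = 1/(-A) = -1/A)
f = -35110/9 (f = -3462 - 3952/9 = -35110/9 ≈ -3901.1)
((d(-2, 5 - 1*4)*5)*Q)*f = ((-1/(5 - 1*4)*5)*(-2))*(-35110/9) = ((-1/(5 - 4)*5)*(-2))*(-35110/9) = ((-1/1*5)*(-2))*(-35110/9) = ((-1*1*5)*(-2))*(-35110/9) = (-1*5*(-2))*(-35110/9) = -5*(-2)*(-35110/9) = 10*(-35110/9) = -351100/9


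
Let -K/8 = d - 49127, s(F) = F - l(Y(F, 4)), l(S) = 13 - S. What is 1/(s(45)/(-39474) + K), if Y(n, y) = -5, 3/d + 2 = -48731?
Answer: 71247646/28001464826691 ≈ 2.5444e-6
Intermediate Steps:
d = -3/48733 (d = 3/(-2 - 48731) = 3/(-48733) = 3*(-1/48733) = -3/48733 ≈ -6.1560e-5)
s(F) = -18 + F (s(F) = F - (13 - 1*(-5)) = F - (13 + 5) = F - 1*18 = F - 18 = -18 + F)
K = 19152848752/48733 (K = -8*(-3/48733 - 49127) = -8*(-2394106094/48733) = 19152848752/48733 ≈ 3.9302e+5)
1/(s(45)/(-39474) + K) = 1/((-18 + 45)/(-39474) + 19152848752/48733) = 1/(27*(-1/39474) + 19152848752/48733) = 1/(-1/1462 + 19152848752/48733) = 1/(28001464826691/71247646) = 71247646/28001464826691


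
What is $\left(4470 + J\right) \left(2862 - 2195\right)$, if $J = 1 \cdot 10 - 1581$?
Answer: $1933633$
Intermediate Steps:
$J = -1571$ ($J = 10 - 1581 = -1571$)
$\left(4470 + J\right) \left(2862 - 2195\right) = \left(4470 - 1571\right) \left(2862 - 2195\right) = 2899 \cdot 667 = 1933633$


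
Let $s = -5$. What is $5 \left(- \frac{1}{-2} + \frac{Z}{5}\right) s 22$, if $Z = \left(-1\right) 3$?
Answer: $55$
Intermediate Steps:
$Z = -3$
$5 \left(- \frac{1}{-2} + \frac{Z}{5}\right) s 22 = 5 \left(- \frac{1}{-2} - \frac{3}{5}\right) \left(-5\right) 22 = 5 \left(\left(-1\right) \left(- \frac{1}{2}\right) - \frac{3}{5}\right) \left(-5\right) 22 = 5 \left(\frac{1}{2} - \frac{3}{5}\right) \left(-5\right) 22 = 5 \left(- \frac{1}{10}\right) \left(-5\right) 22 = \left(- \frac{1}{2}\right) \left(-5\right) 22 = \frac{5}{2} \cdot 22 = 55$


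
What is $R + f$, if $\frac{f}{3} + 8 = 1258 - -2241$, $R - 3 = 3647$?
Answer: $14123$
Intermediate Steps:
$R = 3650$ ($R = 3 + 3647 = 3650$)
$f = 10473$ ($f = -24 + 3 \left(1258 - -2241\right) = -24 + 3 \left(1258 + 2241\right) = -24 + 3 \cdot 3499 = -24 + 10497 = 10473$)
$R + f = 3650 + 10473 = 14123$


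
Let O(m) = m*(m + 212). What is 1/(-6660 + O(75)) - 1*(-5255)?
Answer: 78115576/14865 ≈ 5255.0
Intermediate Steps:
O(m) = m*(212 + m)
1/(-6660 + O(75)) - 1*(-5255) = 1/(-6660 + 75*(212 + 75)) - 1*(-5255) = 1/(-6660 + 75*287) + 5255 = 1/(-6660 + 21525) + 5255 = 1/14865 + 5255 = 78115576/14865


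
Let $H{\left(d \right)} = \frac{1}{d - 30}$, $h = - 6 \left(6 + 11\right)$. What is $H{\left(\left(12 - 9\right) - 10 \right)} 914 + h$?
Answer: $- \frac{4688}{37} \approx -126.7$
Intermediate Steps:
$h = -102$ ($h = \left(-6\right) 17 = -102$)
$H{\left(d \right)} = \frac{1}{-30 + d}$
$H{\left(\left(12 - 9\right) - 10 \right)} 914 + h = \frac{1}{-30 + \left(\left(12 - 9\right) - 10\right)} 914 - 102 = \frac{1}{-30 + \left(3 - 10\right)} 914 - 102 = \frac{1}{-30 - 7} \cdot 914 - 102 = \frac{1}{-37} \cdot 914 - 102 = \left(- \frac{1}{37}\right) 914 - 102 = - \frac{914}{37} - 102 = - \frac{4688}{37}$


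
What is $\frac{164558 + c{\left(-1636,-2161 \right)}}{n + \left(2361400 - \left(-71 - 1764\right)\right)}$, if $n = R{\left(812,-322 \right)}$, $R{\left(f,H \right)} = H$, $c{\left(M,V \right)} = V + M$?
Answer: $\frac{160761}{2362913} \approx 0.068035$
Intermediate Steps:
$c{\left(M,V \right)} = M + V$
$n = -322$
$\frac{164558 + c{\left(-1636,-2161 \right)}}{n + \left(2361400 - \left(-71 - 1764\right)\right)} = \frac{164558 - 3797}{-322 + \left(2361400 - \left(-71 - 1764\right)\right)} = \frac{160761}{-322 + \left(2361400 - -1835\right)} = \frac{160761}{-322 + \left(2361400 + 1835\right)} = \frac{160761}{-322 + 2363235} = \frac{160761}{2362913}$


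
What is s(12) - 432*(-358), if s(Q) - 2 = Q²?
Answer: 154802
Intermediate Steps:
s(Q) = 2 + Q²
s(12) - 432*(-358) = (2 + 12²) - 432*(-358) = (2 + 144) + 154656 = 146 + 154656 = 154802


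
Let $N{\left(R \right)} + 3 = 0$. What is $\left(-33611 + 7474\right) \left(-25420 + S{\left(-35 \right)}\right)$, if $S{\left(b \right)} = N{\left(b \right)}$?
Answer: $664480951$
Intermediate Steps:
$N{\left(R \right)} = -3$ ($N{\left(R \right)} = -3 + 0 = -3$)
$S{\left(b \right)} = -3$
$\left(-33611 + 7474\right) \left(-25420 + S{\left(-35 \right)}\right) = \left(-33611 + 7474\right) \left(-25420 - 3\right) = \left(-26137\right) \left(-25423\right) = 664480951$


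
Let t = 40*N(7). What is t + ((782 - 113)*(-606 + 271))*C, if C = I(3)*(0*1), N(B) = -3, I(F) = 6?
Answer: -120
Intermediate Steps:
C = 0 (C = 6*(0*1) = 6*0 = 0)
t = -120 (t = 40*(-3) = -120)
t + ((782 - 113)*(-606 + 271))*C = -120 + ((782 - 113)*(-606 + 271))*0 = -120 + (669*(-335))*0 = -120 - 224115*0 = -120 + 0 = -120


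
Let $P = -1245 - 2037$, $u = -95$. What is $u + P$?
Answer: $-3377$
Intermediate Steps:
$P = -3282$ ($P = -1245 - 2037 = -3282$)
$u + P = -95 - 3282 = -3377$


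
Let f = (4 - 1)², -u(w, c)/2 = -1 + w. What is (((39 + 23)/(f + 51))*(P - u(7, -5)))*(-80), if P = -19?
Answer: 1736/3 ≈ 578.67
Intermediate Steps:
u(w, c) = 2 - 2*w (u(w, c) = -2*(-1 + w) = 2 - 2*w)
f = 9 (f = 3² = 9)
(((39 + 23)/(f + 51))*(P - u(7, -5)))*(-80) = (((39 + 23)/(9 + 51))*(-19 - (2 - 2*7)))*(-80) = ((62/60)*(-19 - (2 - 14)))*(-80) = ((62*(1/60))*(-19 - 1*(-12)))*(-80) = (31*(-19 + 12)/30)*(-80) = ((31/30)*(-7))*(-80) = -217/30*(-80) = 1736/3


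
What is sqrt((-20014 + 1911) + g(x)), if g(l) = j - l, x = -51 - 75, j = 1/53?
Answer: 2*I*sqrt(12624335)/53 ≈ 134.08*I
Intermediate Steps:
j = 1/53 ≈ 0.018868
x = -126
g(l) = 1/53 - l
sqrt((-20014 + 1911) + g(x)) = sqrt((-20014 + 1911) + (1/53 - 1*(-126))) = sqrt(-18103 + (1/53 + 126)) = sqrt(-18103 + 6679/53) = sqrt(-952780/53) = 2*I*sqrt(12624335)/53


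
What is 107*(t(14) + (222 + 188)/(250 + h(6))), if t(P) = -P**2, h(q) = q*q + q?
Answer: -3039977/146 ≈ -20822.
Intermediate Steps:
h(q) = q + q**2 (h(q) = q**2 + q = q + q**2)
107*(t(14) + (222 + 188)/(250 + h(6))) = 107*(-1*14**2 + (222 + 188)/(250 + 6*(1 + 6))) = 107*(-1*196 + 410/(250 + 6*7)) = 107*(-196 + 410/(250 + 42)) = 107*(-196 + 410/292) = 107*(-196 + 410*(1/292)) = 107*(-196 + 205/146) = 107*(-28411/146) = -3039977/146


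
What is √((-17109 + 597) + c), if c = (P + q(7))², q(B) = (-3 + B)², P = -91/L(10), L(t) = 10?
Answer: I*√1646439/10 ≈ 128.31*I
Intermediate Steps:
P = -91/10 ≈ -9.1000
c = 4761/100 (c = (-91/10 + (-3 + 7)²)² = (-91/10 + 4²)² = (-91/10 + 16)² = (69/10)² = 4761/100 ≈ 47.610)
√((-17109 + 597) + c) = √((-17109 + 597) + 4761/100) = √(-16512 + 4761/100) = √(-1646439/100) = I*√1646439/10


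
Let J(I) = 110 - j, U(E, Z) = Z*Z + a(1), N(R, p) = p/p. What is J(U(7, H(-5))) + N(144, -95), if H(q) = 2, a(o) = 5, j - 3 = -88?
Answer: 196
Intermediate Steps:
N(R, p) = 1
j = -85 (j = 3 - 88 = -85)
U(E, Z) = 5 + Z**2 (U(E, Z) = Z*Z + 5 = Z**2 + 5 = 5 + Z**2)
J(I) = 195 (J(I) = 110 - 1*(-85) = 110 + 85 = 195)
J(U(7, H(-5))) + N(144, -95) = 195 + 1 = 196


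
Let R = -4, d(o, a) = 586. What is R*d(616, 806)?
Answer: -2344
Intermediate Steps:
R*d(616, 806) = -4*586 = -2344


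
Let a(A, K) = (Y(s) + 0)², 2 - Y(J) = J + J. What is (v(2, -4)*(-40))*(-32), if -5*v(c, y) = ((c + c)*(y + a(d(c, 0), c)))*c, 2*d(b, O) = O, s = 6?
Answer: -196608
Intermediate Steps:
Y(J) = 2 - 2*J (Y(J) = 2 - (J + J) = 2 - 2*J)
d(b, O) = O/2
a(A, K) = 100 (a(A, K) = ((2 - 2*6) + 0)² = ((2 - 12) + 0)² = (-10 + 0)² = (-10)² = 100)
v(c, y) = -2*c²*(100 + y)/5 (v(c, y) = -(c + c)*(y + 100)*c/5 = -(2*c)*(100 + y)*c/5 = -2*c*(100 + y)*c/5 = -2*c²*(100 + y)/5)
(v(2, -4)*(-40))*(-32) = (((⅖)*2²*(-100 - 1*(-4)))*(-40))*(-32) = (((⅖)*4*(-100 + 4))*(-40))*(-32) = (((⅖)*4*(-96))*(-40))*(-32) = -768/5*(-40)*(-32) = 6144*(-32) = -196608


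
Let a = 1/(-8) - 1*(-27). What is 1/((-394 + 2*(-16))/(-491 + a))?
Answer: 3713/3408 ≈ 1.0895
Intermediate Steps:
a = 215/8 (a = -⅛ + 27 = 215/8 ≈ 26.875)
1/((-394 + 2*(-16))/(-491 + a)) = 1/((-394 + 2*(-16))/(-491 + 215/8)) = 1/((-394 - 32)/(-3713/8)) = 1/(-426*(-8/3713)) = 1/(3408/3713) = 3713/3408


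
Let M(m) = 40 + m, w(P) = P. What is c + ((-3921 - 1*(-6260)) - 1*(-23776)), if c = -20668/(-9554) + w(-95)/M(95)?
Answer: 3368474840/128979 ≈ 26116.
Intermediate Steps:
c = 188255/128979 (c = -20668/(-9554) - 95/(40 + 95) = -20668*(-1/9554) - 95/135 = 10334/4777 - 95*1/135 = 10334/4777 - 19/27 = 188255/128979 ≈ 1.4596)
c + ((-3921 - 1*(-6260)) - 1*(-23776)) = 188255/128979 + ((-3921 - 1*(-6260)) - 1*(-23776)) = 188255/128979 + ((-3921 + 6260) + 23776) = 188255/128979 + (2339 + 23776) = 188255/128979 + 26115 = 3368474840/128979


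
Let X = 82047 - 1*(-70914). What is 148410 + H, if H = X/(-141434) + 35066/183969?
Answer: 3861526591584295/26019471546 ≈ 1.4841e+5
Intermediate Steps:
X = 152961 (X = 82047 + 70914 = 152961)
H = -23180557565/26019471546 (H = 152961/(-141434) + 35066/183969 = 152961*(-1/141434) + 35066*(1/183969) = -152961/141434 + 35066/183969 = -23180557565/26019471546 ≈ -0.89089)
148410 + H = 148410 - 23180557565/26019471546 = 3861526591584295/26019471546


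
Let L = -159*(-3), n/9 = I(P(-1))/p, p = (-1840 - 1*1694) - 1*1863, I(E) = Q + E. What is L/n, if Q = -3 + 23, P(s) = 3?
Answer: -286041/23 ≈ -12437.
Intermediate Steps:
Q = 20
I(E) = 20 + E
p = -5397 (p = (-1840 - 1694) - 1863 = -3534 - 1863 = -5397)
n = -69/1799 (n = 9*((20 + 3)/(-5397)) = 9*(23*(-1/5397)) = 9*(-23/5397) = -69/1799 ≈ -0.038355)
L = 477
L/n = 477/(-69/1799) = 477*(-1799/69) = -286041/23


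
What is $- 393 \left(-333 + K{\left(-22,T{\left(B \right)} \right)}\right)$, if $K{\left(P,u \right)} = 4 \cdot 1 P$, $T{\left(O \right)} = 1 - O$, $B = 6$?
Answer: $165453$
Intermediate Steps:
$K{\left(P,u \right)} = 4 P$
$- 393 \left(-333 + K{\left(-22,T{\left(B \right)} \right)}\right) = - 393 \left(-333 + 4 \left(-22\right)\right) = - 393 \left(-333 - 88\right) = \left(-393\right) \left(-421\right) = 165453$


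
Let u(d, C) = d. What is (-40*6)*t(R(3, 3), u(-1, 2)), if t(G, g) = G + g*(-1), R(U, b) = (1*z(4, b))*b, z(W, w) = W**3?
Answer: -46320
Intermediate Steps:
R(U, b) = 64*b (R(U, b) = (1*4**3)*b = (1*64)*b = 64*b)
t(G, g) = G - g
(-40*6)*t(R(3, 3), u(-1, 2)) = (-40*6)*(64*3 - 1*(-1)) = -240*(192 + 1) = -240*193 = -46320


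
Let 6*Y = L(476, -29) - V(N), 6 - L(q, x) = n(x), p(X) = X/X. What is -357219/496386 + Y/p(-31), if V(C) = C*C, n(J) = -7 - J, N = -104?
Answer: -298833137/165462 ≈ -1806.1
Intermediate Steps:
p(X) = 1
L(q, x) = 13 + x (L(q, x) = 6 - (-7 - x) = 6 + (7 + x) = 13 + x)
V(C) = C²
Y = -5416/3 (Y = ((13 - 29) - 1*(-104)²)/6 = (-16 - 1*10816)/6 = (-16 - 10816)/6 = (⅙)*(-10832) = -5416/3 ≈ -1805.3)
-357219/496386 + Y/p(-31) = -357219/496386 - 5416/3/1 = -357219*1/496386 - 5416/3*1 = -39691/55154 - 5416/3 = -298833137/165462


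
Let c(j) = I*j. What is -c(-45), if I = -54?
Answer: -2430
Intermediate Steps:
c(j) = -54*j
-c(-45) = -(-54)*(-45) = -1*2430 = -2430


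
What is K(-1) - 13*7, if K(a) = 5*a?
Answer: -96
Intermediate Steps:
K(-1) - 13*7 = 5*(-1) - 13*7 = -5 - 91 = -96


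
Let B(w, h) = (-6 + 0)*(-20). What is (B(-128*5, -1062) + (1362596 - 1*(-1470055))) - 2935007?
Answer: -102236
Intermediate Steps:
B(w, h) = 120 (B(w, h) = -6*(-20) = 120)
(B(-128*5, -1062) + (1362596 - 1*(-1470055))) - 2935007 = (120 + (1362596 - 1*(-1470055))) - 2935007 = (120 + (1362596 + 1470055)) - 2935007 = (120 + 2832651) - 2935007 = 2832771 - 2935007 = -102236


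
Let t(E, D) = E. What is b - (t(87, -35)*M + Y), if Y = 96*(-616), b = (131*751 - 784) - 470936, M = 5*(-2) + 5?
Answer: -313768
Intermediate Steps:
M = -5 (M = -10 + 5 = -5)
b = -373339 (b = (98381 - 784) - 470936 = 97597 - 470936 = -373339)
Y = -59136
b - (t(87, -35)*M + Y) = -373339 - (87*(-5) - 59136) = -373339 - (-435 - 59136) = -373339 - 1*(-59571) = -373339 + 59571 = -313768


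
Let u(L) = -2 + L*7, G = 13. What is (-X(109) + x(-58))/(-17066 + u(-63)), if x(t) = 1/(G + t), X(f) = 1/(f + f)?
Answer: 263/171763290 ≈ 1.5312e-6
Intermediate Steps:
X(f) = 1/(2*f)
u(L) = -2 + 7*L
x(t) = 1/(13 + t)
(-X(109) + x(-58))/(-17066 + u(-63)) = (-1/(2*109) + 1/(13 - 58))/(-17066 + (-2 + 7*(-63))) = (-1/(2*109) + 1/(-45))/(-17066 + (-2 - 441)) = (-1*1/218 - 1/45)/(-17066 - 443) = (-1/218 - 1/45)/(-17509) = -263/9810*(-1/17509) = 263/171763290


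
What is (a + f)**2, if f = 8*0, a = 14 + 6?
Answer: 400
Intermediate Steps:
a = 20
f = 0
(a + f)**2 = (20 + 0)**2 = 20**2 = 400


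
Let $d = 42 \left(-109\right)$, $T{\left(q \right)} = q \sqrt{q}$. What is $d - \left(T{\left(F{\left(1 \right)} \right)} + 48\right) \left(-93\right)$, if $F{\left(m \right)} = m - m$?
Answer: $-114$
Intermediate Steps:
$F{\left(m \right)} = 0$
$T{\left(q \right)} = q^{\frac{3}{2}}$
$d = -4578$
$d - \left(T{\left(F{\left(1 \right)} \right)} + 48\right) \left(-93\right) = -4578 - \left(0^{\frac{3}{2}} + 48\right) \left(-93\right) = -4578 - \left(0 + 48\right) \left(-93\right) = -4578 - 48 \left(-93\right) = -4578 - -4464 = -4578 + 4464 = -114$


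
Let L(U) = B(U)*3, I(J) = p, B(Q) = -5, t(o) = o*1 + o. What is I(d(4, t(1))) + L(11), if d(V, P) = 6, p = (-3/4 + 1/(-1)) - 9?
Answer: -103/4 ≈ -25.750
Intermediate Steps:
p = -43/4 (p = (-3*¼ + 1*(-1)) - 9 = (-¾ - 1) - 9 = -7/4 - 9 = -43/4 ≈ -10.750)
t(o) = 2*o (t(o) = o + o = 2*o)
I(J) = -43/4
L(U) = -15 (L(U) = -5*3 = -15)
I(d(4, t(1))) + L(11) = -43/4 - 15 = -103/4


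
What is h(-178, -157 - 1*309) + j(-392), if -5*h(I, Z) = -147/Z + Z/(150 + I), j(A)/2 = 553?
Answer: 8991771/8155 ≈ 1102.6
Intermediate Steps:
j(A) = 1106 (j(A) = 2*553 = 1106)
h(I, Z) = 147/(5*Z) - Z/(5*(150 + I)) (h(I, Z) = -(-147/Z + Z/(150 + I))/5 = 147/(5*Z) - Z/(5*(150 + I)))
h(-178, -157 - 1*309) + j(-392) = (22050 - (-157 - 1*309)² + 147*(-178))/(5*(-157 - 1*309)*(150 - 178)) + 1106 = (⅕)*(22050 - (-157 - 309)² - 26166)/(-157 - 309*(-28)) + 1106 = (⅕)*(-1/28)*(22050 - 1*(-466)² - 26166)/(-466) + 1106 = (⅕)*(-1/466)*(-1/28)*(22050 - 1*217156 - 26166) + 1106 = (⅕)*(-1/466)*(-1/28)*(22050 - 217156 - 26166) + 1106 = (⅕)*(-1/466)*(-1/28)*(-221272) + 1106 = -27659/8155 + 1106 = 8991771/8155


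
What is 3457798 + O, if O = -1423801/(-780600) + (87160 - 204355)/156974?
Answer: 211848810791916187/61266952200 ≈ 3.4578e+6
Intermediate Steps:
O = 66008660587/61266952200 (O = -1423801*(-1/780600) - 117195*1/156974 = 1423801/780600 - 117195/156974 = 66008660587/61266952200 ≈ 1.0774)
3457798 + O = 3457798 + 66008660587/61266952200 = 211848810791916187/61266952200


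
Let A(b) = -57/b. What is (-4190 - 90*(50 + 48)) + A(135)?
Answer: -585469/45 ≈ -13010.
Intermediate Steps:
(-4190 - 90*(50 + 48)) + A(135) = (-4190 - 90*(50 + 48)) - 57/135 = (-4190 - 90*98) - 57*1/135 = (-4190 - 8820) - 19/45 = -13010 - 19/45 = -585469/45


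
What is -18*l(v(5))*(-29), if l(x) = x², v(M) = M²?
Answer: 326250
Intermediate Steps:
-18*l(v(5))*(-29) = -18*(5²)²*(-29) = -18*25²*(-29) = -18*625*(-29) = -11250*(-29) = 326250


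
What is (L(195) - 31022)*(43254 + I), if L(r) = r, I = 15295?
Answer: -1804890023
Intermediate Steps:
(L(195) - 31022)*(43254 + I) = (195 - 31022)*(43254 + 15295) = -30827*58549 = -1804890023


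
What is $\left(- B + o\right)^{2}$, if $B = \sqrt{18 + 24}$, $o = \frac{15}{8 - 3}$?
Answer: $\left(3 - \sqrt{42}\right)^{2} \approx 12.116$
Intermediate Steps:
$o = 3$ ($o = \frac{15}{5} = 15 \cdot \frac{1}{5} = 3$)
$B = \sqrt{42} \approx 6.4807$
$\left(- B + o\right)^{2} = \left(- \sqrt{42} + 3\right)^{2} = \left(3 - \sqrt{42}\right)^{2}$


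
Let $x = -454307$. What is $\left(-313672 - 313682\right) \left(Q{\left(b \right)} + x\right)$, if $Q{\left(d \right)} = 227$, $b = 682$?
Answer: $284868904320$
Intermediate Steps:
$\left(-313672 - 313682\right) \left(Q{\left(b \right)} + x\right) = \left(-313672 - 313682\right) \left(227 - 454307\right) = \left(-627354\right) \left(-454080\right) = 284868904320$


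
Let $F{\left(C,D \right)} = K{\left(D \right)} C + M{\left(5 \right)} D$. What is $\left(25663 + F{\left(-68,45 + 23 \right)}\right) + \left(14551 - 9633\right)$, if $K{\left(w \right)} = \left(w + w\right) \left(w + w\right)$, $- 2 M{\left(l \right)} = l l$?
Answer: $-1227997$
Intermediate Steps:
$M{\left(l \right)} = - \frac{l^{2}}{2}$ ($M{\left(l \right)} = - \frac{l l}{2} = - \frac{l^{2}}{2}$)
$K{\left(w \right)} = 4 w^{2}$ ($K{\left(w \right)} = 2 w 2 w = 4 w^{2}$)
$F{\left(C,D \right)} = - \frac{25 D}{2} + 4 C D^{2}$ ($F{\left(C,D \right)} = 4 D^{2} C + - \frac{5^{2}}{2} D = 4 C D^{2} + \left(- \frac{1}{2}\right) 25 D = 4 C D^{2} - \frac{25 D}{2} = - \frac{25 D}{2} + 4 C D^{2}$)
$\left(25663 + F{\left(-68,45 + 23 \right)}\right) + \left(14551 - 9633\right) = \left(25663 + \frac{\left(45 + 23\right) \left(-25 + 8 \left(-68\right) \left(45 + 23\right)\right)}{2}\right) + \left(14551 - 9633\right) = \left(25663 + \frac{1}{2} \cdot 68 \left(-25 + 8 \left(-68\right) 68\right)\right) + \left(14551 - 9633\right) = \left(25663 + \frac{1}{2} \cdot 68 \left(-25 - 36992\right)\right) + 4918 = \left(25663 + \frac{1}{2} \cdot 68 \left(-37017\right)\right) + 4918 = \left(25663 - 1258578\right) + 4918 = -1232915 + 4918 = -1227997$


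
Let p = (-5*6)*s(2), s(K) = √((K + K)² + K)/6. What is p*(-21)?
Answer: 315*√2 ≈ 445.48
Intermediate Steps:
s(K) = √(K + 4*K²)/6 (s(K) = √((2*K)² + K)*(⅙) = √(4*K² + K)*(⅙) = √(K + 4*K²)*(⅙) = √(K + 4*K²)/6)
p = -15*√2 (p = (-5*6)*(√(2*(1 + 4*2))/6) = -5*√(2*(1 + 8)) = -5*√(2*9) = -5*√18 = -5*3*√2 = -15*√2 ≈ -21.213)
p*(-21) = -15*√2*(-21) = 315*√2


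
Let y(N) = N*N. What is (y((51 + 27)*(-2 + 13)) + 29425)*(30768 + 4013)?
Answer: 26627951009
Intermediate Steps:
y(N) = N²
(y((51 + 27)*(-2 + 13)) + 29425)*(30768 + 4013) = (((51 + 27)*(-2 + 13))² + 29425)*(30768 + 4013) = ((78*11)² + 29425)*34781 = (858² + 29425)*34781 = (736164 + 29425)*34781 = 765589*34781 = 26627951009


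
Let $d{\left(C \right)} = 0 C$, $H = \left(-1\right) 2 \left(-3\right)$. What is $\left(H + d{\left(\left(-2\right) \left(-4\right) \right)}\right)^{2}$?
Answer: $36$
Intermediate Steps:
$H = 6$ ($H = \left(-2\right) \left(-3\right) = 6$)
$d{\left(C \right)} = 0$
$\left(H + d{\left(\left(-2\right) \left(-4\right) \right)}\right)^{2} = \left(6 + 0\right)^{2} = 6^{2} = 36$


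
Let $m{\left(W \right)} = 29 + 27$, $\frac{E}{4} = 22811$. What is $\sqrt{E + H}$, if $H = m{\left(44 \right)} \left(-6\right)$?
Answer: $2 \sqrt{22727} \approx 301.51$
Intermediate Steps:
$E = 91244$ ($E = 4 \cdot 22811 = 91244$)
$m{\left(W \right)} = 56$
$H = -336$ ($H = 56 \left(-6\right) = -336$)
$\sqrt{E + H} = \sqrt{91244 - 336} = \sqrt{90908} = 2 \sqrt{22727}$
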